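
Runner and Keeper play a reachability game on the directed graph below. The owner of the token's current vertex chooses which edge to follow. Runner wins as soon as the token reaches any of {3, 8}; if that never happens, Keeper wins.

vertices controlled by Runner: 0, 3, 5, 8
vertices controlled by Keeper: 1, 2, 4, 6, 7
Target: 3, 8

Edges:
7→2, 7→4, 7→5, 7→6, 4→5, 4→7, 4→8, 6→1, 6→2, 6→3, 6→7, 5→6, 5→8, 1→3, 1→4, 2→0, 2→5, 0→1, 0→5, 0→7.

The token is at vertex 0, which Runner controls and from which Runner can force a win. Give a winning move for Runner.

5

A0 = {3, 8}
A1: add {5} — 5 (Runner) has 5→8.
A2: add {0} — 0 (Runner) has 0→5.
A3: add {2} — 2 (Keeper): all of {0, 5} already in.
A4 = A3; e.g. 1 (Keeper) can still go to 4. Fixed point.
From 0, successor 5 is in the attractor (rank 1); the other successors 1, 7 are not.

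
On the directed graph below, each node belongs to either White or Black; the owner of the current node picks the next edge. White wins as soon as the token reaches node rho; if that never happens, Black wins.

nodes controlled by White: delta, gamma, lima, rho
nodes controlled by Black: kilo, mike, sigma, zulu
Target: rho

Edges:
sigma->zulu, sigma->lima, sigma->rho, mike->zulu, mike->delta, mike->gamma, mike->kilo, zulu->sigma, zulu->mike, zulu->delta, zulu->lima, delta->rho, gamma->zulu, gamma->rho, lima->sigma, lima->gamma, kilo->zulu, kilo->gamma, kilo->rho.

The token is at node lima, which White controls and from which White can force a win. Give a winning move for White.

A0 = {rho}
A1: add {delta, gamma} — delta (White) has delta→rho; gamma (White) has gamma→rho.
A2: add {lima} — lima (White) has lima→gamma.
A3 = A2; e.g. sigma (Black) can still go to zulu. Fixed point.
From lima, successor gamma is in the attractor (rank 1); the other successor sigma is not.

gamma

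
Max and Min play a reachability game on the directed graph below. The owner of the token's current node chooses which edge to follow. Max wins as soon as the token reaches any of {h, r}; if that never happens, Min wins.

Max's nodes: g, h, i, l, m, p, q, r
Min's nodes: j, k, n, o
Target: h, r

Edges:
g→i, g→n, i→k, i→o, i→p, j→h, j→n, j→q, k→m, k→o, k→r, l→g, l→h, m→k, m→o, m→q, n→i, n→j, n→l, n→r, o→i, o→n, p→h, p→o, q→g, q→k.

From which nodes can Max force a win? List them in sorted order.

A0 = {h, r}
A1: add {l, p} — l (Max) has l→h; p (Max) has p→h.
A2: add {i} — i (Max) has i→p.
A3: add {g} — g (Max) has g→i.
A4: add {q} — q (Max) has q→g.
A5: add {m} — m (Max) has m→q.
A6 = A5; e.g. j (Min) can still go to n. Fixed point.
Max's winning region = {g, h, i, l, m, p, q, r}.

g, h, i, l, m, p, q, r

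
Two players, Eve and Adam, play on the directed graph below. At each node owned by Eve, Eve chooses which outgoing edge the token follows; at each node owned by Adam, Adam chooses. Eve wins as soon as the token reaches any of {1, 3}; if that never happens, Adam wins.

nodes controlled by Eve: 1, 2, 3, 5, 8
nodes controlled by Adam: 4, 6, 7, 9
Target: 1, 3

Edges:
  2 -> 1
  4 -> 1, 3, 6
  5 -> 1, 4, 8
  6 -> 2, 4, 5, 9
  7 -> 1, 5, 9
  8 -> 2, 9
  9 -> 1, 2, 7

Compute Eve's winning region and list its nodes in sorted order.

A0 = {1, 3}
A1: add {2, 5} — 2 (Eve) has 2→1; 5 (Eve) has 5→1.
A2: add {8} — 8 (Eve) has 8→2.
A3 = A2; e.g. 4 (Adam) can still go to 6. Fixed point.
Eve's winning region = {1, 2, 3, 5, 8}.

1, 2, 3, 5, 8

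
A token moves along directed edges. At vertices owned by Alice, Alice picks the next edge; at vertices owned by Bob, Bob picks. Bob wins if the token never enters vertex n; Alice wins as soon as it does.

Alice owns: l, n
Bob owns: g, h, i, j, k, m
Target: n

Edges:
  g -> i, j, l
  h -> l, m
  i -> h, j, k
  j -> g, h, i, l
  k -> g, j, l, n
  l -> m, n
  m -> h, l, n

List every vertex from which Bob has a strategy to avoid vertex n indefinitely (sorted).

A0 = {n}
A1: add {l} — l (Alice) has l→n.
A2 = A1; e.g. g (Bob) can still go to i. Fixed point.
Alice's attractor = {l, n}; Bob avoids the target exactly from the complement.

g, h, i, j, k, m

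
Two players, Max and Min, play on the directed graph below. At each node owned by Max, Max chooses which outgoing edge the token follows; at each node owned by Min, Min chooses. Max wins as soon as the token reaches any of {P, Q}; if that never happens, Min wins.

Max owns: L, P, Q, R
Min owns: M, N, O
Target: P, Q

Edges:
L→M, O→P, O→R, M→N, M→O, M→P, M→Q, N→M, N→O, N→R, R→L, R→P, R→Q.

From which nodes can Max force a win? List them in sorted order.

A0 = {P, Q}
A1: add {R} — R (Max) has R→P.
A2: add {O} — O (Min): all of {P, R} already in.
A3 = A2; e.g. L (Max) has no edge into A2. Fixed point.
Max's winning region = {O, P, Q, R}.

O, P, Q, R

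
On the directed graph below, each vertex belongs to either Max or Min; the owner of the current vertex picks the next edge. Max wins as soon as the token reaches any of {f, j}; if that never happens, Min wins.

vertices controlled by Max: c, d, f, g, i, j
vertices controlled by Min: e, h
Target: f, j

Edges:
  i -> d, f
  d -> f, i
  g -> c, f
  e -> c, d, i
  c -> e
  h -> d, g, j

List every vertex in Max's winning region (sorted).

d, f, g, h, i, j

A0 = {f, j}
A1: add {d, g, i} — d (Max) has d→f; g (Max) has g→f; i (Max) has i→f.
A2: add {h} — h (Min): all of {d, g, j} already in.
A3 = A2; e.g. c (Max) has no edge into A2. Fixed point.
Max's winning region = {d, f, g, h, i, j}.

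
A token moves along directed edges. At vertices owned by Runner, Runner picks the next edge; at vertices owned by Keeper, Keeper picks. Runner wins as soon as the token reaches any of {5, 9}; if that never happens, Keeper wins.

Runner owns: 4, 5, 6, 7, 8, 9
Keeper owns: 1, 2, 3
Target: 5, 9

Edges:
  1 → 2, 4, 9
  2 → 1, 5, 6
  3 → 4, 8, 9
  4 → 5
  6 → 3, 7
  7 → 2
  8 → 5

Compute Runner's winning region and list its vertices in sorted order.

A0 = {5, 9}
A1: add {4, 8} — 4 (Runner) has 4→5; 8 (Runner) has 8→5.
A2: add {3} — 3 (Keeper): all of {4, 8, 9} already in.
A3: add {6} — 6 (Runner) has 6→3.
A4 = A3; e.g. 1 (Keeper) can still go to 2. Fixed point.
Runner's winning region = {3, 4, 5, 6, 8, 9}.

3, 4, 5, 6, 8, 9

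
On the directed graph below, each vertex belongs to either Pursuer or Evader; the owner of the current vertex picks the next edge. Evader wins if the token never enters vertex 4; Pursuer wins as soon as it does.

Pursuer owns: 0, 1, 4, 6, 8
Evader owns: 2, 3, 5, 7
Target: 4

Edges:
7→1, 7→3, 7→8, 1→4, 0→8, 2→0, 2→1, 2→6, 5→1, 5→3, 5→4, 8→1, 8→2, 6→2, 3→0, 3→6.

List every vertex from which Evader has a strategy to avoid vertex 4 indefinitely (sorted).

A0 = {4}
A1: add {1} — 1 (Pursuer) has 1→4.
A2: add {8} — 8 (Pursuer) has 8→1.
A3: add {0} — 0 (Pursuer) has 0→8.
A4 = A3; e.g. 2 (Evader) can still go to 6. Fixed point.
Pursuer's attractor = {0, 1, 4, 8}; Evader avoids the target exactly from the complement.

2, 3, 5, 6, 7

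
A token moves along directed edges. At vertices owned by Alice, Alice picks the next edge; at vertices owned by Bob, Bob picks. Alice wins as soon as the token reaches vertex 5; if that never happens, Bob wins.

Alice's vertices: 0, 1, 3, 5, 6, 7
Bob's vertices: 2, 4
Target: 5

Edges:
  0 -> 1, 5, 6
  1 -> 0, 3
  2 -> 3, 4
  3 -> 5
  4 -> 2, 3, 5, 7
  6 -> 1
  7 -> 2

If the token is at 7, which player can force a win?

A0 = {5}
A1: add {0, 3} — 0 (Alice) has 0→5; 3 (Alice) has 3→5.
A2: add {1} — 1 (Alice) has 1→0.
A3: add {6} — 6 (Alice) has 6→1.
A4 = A3; e.g. 2 (Bob) can still go to 4. Fixed point.
7 never enters the attractor, so Bob can avoid the target forever.

Bob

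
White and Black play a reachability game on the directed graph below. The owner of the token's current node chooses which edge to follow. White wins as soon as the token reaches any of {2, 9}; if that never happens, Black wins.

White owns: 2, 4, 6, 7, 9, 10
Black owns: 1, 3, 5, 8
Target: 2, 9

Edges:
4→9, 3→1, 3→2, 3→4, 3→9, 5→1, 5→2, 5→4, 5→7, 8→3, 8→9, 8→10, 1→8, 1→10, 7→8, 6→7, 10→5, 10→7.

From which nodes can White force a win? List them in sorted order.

A0 = {2, 9}
A1: add {4} — 4 (White) has 4→9.
A2 = A1; e.g. 1 (Black) can still go to 8. Fixed point.
White's winning region = {2, 4, 9}.

2, 4, 9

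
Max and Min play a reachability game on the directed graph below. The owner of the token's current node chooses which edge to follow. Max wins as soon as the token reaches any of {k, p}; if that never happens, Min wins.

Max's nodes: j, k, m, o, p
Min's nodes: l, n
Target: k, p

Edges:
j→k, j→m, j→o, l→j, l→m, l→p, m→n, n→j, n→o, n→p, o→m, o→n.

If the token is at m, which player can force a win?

A0 = {k, p}
A1: add {j} — j (Max) has j→k.
A2 = A1; e.g. l (Min) can still go to m. Fixed point.
m never enters the attractor, so Min can avoid the target forever.

Min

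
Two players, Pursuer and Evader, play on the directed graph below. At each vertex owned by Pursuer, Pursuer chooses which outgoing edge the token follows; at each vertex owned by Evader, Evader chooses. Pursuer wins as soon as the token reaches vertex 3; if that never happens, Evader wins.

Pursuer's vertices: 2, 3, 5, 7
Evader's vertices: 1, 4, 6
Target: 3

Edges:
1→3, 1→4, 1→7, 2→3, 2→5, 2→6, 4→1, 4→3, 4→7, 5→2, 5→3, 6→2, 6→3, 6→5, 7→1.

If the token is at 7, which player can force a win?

A0 = {3}
A1: add {2, 5} — 2 (Pursuer) has 2→3; 5 (Pursuer) has 5→3.
A2: add {6} — 6 (Evader): all of {2, 3, 5} already in.
A3 = A2; e.g. 1 (Evader) can still go to 4. Fixed point.
7 never enters the attractor, so Evader can avoid the target forever.

Evader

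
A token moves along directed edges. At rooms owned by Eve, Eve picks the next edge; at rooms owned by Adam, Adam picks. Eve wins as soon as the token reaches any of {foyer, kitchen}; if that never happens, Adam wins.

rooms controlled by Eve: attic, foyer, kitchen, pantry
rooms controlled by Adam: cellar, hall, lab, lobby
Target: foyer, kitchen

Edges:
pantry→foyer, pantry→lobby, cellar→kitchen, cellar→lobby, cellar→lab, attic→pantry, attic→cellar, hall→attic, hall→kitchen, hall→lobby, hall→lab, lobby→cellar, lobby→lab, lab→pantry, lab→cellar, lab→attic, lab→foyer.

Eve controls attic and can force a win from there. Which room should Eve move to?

A0 = {foyer, kitchen}
A1: add {pantry} — pantry (Eve) has pantry→foyer.
A2: add {attic} — attic (Eve) has attic→pantry.
A3 = A2; e.g. cellar (Adam) can still go to lobby. Fixed point.
From attic, successor pantry is in the attractor (rank 1); the other successor cellar is not.

pantry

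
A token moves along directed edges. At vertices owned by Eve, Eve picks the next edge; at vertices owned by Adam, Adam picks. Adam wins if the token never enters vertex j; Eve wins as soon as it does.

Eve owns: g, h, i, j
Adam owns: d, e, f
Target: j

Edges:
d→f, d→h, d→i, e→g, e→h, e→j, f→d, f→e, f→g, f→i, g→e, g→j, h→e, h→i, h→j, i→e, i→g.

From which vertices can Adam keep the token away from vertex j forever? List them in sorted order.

d, f

A0 = {j}
A1: add {g, h} — g (Eve) has g→j; h (Eve) has h→j.
A2: add {e, i} — e (Adam): all of {g, h, j} already in; i (Eve) has i→g.
A3 = A2; e.g. d (Adam) can still go to f. Fixed point.
Eve's attractor = {e, g, h, i, j}; Adam avoids the target exactly from the complement.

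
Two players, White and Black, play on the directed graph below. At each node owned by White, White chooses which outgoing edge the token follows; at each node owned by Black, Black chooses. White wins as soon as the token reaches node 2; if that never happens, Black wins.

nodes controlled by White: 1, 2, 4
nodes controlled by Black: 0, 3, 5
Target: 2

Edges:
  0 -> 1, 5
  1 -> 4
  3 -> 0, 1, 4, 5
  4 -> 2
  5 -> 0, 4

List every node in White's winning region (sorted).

A0 = {2}
A1: add {4} — 4 (White) has 4→2.
A2: add {1} — 1 (White) has 1→4.
A3 = A2; e.g. 0 (Black) can still go to 5. Fixed point.
White's winning region = {1, 2, 4}.

1, 2, 4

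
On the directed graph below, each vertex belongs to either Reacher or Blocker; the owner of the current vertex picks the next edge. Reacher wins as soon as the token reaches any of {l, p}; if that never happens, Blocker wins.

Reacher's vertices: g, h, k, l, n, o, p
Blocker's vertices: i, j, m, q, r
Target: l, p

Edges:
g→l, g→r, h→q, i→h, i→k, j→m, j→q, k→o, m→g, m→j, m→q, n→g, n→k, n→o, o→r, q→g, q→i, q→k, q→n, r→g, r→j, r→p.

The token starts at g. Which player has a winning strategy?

A0 = {l, p}
A1: add {g} — g (Reacher) has g→l.
g ∈ A1, so Reacher can force the target.

Reacher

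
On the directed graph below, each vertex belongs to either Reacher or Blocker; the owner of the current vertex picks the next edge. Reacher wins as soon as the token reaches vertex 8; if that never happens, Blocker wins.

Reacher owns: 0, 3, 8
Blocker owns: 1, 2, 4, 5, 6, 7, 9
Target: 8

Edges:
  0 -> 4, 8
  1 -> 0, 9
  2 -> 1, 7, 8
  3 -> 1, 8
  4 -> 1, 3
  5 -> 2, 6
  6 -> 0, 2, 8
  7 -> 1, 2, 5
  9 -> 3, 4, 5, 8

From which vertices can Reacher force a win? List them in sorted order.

0, 3, 8

A0 = {8}
A1: add {0, 3} — 0 (Reacher) has 0→8; 3 (Reacher) has 3→8.
A2 = A1; e.g. 1 (Blocker) can still go to 9. Fixed point.
Reacher's winning region = {0, 3, 8}.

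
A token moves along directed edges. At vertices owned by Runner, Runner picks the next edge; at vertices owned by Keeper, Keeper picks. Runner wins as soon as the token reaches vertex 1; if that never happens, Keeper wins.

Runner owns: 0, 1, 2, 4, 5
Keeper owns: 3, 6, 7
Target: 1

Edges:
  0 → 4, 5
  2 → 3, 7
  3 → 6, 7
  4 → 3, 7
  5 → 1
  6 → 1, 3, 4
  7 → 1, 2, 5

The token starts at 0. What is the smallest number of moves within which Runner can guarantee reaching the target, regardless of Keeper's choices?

A0 = {1}
A1: add {5} — 5 (Runner) has 5→1.
A2: add {0} — 0 (Runner) has 0→5.
A3 = A2; e.g. 2 (Runner) has no edge into A2. Fixed point.
0 enters the attractor at level 2, so Runner can force the target in 2 moves from there.

2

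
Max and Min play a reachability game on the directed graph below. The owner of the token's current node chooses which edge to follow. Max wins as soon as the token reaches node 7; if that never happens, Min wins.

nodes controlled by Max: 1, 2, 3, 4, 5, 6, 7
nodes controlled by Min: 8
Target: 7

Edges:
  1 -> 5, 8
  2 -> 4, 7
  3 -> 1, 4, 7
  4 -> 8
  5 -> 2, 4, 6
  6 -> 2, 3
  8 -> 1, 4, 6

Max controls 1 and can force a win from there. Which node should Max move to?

5

A0 = {7}
A1: add {2, 3} — 2 (Max) has 2→7; 3 (Max) has 3→7.
A2: add {5, 6} — 5 (Max) has 5→2; 6 (Max) has 6→2.
A3: add {1} — 1 (Max) has 1→5.
A4 = A3; e.g. 4 (Max) has no edge into A3. Fixed point.
From 1, successor 5 is in the attractor (rank 2); the other successor 8 is not.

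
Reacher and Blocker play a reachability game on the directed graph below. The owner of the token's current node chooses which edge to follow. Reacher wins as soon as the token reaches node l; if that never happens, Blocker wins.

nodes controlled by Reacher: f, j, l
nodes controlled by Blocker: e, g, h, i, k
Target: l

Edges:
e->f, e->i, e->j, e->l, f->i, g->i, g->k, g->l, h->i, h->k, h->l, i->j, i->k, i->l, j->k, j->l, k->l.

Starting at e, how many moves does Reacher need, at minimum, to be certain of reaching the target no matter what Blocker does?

4

A0 = {l}
A1: add {j, k} — j (Reacher) has j→l; k (Blocker): all of {l} already in.
A2: add {i} — i (Blocker): all of {j, k, l} already in.
A3: add {f, g, h} — f (Reacher) has f→i; g (Blocker): all of {i, k, l} already in; h (Blocker): all of {i, k, l} already in.
A4: add {e} — e (Blocker): all of {f, i, j, l} already in.
A4 = all vertices. Fixed point.
e enters the attractor at level 4, so Reacher can force the target in 4 moves from there.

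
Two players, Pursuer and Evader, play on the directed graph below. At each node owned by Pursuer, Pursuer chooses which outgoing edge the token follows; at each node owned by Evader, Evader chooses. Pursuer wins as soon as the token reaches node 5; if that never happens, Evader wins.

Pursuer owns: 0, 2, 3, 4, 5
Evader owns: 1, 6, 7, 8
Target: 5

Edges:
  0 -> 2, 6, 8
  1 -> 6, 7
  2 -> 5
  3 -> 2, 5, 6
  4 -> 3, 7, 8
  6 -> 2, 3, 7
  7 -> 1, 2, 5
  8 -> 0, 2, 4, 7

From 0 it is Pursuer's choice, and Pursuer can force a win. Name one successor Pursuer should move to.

A0 = {5}
A1: add {2, 3} — 2 (Pursuer) has 2→5; 3 (Pursuer) has 3→5.
A2: add {0, 4} — 0 (Pursuer) has 0→2; 4 (Pursuer) has 4→3.
A3 = A2; e.g. 1 (Evader) can still go to 6. Fixed point.
From 0, successor 2 is in the attractor (rank 1); the other successors 6, 8 are not.

2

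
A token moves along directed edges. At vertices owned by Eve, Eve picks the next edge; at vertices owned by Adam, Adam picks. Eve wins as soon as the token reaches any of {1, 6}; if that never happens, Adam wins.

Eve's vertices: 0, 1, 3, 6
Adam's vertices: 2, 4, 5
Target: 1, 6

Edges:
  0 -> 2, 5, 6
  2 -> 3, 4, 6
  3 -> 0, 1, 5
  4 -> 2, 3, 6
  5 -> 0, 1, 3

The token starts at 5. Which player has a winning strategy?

A0 = {1, 6}
A1: add {0, 3} — 0 (Eve) has 0→6; 3 (Eve) has 3→1.
A2: add {5} — 5 (Adam): all of {0, 1, 3} already in.
A3 = A2; e.g. 2 (Adam) can still go to 4. Fixed point.
5 ∈ A2, so Eve can force the target.

Eve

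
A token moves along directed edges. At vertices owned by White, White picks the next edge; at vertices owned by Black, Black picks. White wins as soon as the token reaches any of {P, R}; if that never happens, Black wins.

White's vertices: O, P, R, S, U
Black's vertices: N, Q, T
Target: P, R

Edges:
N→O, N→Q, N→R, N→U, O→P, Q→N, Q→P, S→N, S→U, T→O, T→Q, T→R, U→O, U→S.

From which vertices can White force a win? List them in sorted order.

O, P, R, S, U

A0 = {P, R}
A1: add {O} — O (White) has O→P.
A2: add {U} — U (White) has U→O.
A3: add {S} — S (White) has S→U.
A4 = A3; e.g. N (Black) can still go to Q. Fixed point.
White's winning region = {O, P, R, S, U}.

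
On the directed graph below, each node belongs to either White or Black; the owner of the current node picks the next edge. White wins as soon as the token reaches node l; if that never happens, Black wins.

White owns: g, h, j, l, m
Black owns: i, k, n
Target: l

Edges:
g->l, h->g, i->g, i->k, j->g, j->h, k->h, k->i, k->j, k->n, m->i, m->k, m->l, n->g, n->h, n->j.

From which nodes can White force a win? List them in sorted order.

g, h, j, l, m, n

A0 = {l}
A1: add {g, m} — g (White) has g→l; m (White) has m→l.
A2: add {h, j} — h (White) has h→g; j (White) has j→g.
A3: add {n} — n (Black): all of {g, h, j} already in.
A4 = A3; e.g. i (Black) can still go to k. Fixed point.
White's winning region = {g, h, j, l, m, n}.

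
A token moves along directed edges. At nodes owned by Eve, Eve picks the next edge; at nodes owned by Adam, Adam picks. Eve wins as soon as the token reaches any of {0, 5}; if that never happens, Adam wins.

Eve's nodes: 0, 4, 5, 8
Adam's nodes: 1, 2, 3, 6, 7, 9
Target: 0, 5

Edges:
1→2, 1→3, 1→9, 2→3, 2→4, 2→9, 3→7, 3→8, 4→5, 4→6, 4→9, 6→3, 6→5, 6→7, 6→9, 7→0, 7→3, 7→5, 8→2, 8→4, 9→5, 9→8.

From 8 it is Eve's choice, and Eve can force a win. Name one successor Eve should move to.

4

A0 = {0, 5}
A1: add {4} — 4 (Eve) has 4→5.
A2: add {8} — 8 (Eve) has 8→4.
A3: add {9} — 9 (Adam): all of {5, 8} already in.
A4 = A3; e.g. 1 (Adam) can still go to 2. Fixed point.
From 8, successor 4 is in the attractor (rank 1); the other successor 2 is not.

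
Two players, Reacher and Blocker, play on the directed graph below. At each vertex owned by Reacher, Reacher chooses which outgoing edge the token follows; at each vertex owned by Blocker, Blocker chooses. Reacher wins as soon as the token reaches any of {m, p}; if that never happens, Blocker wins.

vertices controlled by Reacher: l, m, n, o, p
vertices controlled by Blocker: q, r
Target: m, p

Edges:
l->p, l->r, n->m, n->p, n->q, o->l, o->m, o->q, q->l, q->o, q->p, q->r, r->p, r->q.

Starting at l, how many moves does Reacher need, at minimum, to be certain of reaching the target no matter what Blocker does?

1

A0 = {m, p}
A1: add {l, n, o} — l (Reacher) has l→p; n (Reacher) has n→m; o (Reacher) has o→m.
A2 = A1; e.g. q (Blocker) can still go to r. Fixed point.
l enters the attractor at level 1, so Reacher can force the target in 1 move from there.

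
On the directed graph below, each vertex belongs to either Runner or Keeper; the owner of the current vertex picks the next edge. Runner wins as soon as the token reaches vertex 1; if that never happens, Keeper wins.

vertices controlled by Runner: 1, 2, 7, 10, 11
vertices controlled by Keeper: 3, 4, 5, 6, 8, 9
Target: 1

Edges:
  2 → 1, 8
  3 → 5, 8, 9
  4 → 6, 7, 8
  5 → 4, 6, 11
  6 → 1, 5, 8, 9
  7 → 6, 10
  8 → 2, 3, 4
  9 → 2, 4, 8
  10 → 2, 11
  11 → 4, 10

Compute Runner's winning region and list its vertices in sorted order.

1, 2, 7, 10, 11

A0 = {1}
A1: add {2} — 2 (Runner) has 2→1.
A2: add {10} — 10 (Runner) has 10→2.
A3: add {7, 11} — 7 (Runner) has 7→10; 11 (Runner) has 11→10.
A4 = A3; e.g. 3 (Keeper) can still go to 5. Fixed point.
Runner's winning region = {1, 2, 7, 10, 11}.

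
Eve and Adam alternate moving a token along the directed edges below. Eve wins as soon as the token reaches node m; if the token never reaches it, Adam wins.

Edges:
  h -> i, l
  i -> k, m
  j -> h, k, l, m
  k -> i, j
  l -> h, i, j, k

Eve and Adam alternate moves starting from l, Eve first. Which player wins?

Eve

Track states (vertex, player-to-move).
A0 = {(m,Eve), (m,Adam)}
A1: add {(i,Eve), (j,Eve)}.
A2: add {(k,Adam)}.
A3: add {(l,Eve)}.
(l,Eve) ∈ A3 ⇒ Eve forces the target.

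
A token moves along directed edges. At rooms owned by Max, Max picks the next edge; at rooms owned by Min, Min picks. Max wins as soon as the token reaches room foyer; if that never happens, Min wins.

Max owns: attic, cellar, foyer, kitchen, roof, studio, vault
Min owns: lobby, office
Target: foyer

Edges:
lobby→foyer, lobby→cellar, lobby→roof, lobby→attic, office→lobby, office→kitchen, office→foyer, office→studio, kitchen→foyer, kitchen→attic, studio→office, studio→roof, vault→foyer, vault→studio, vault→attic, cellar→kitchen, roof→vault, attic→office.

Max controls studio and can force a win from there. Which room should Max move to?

roof

A0 = {foyer}
A1: add {kitchen, vault} — kitchen (Max) has kitchen→foyer; vault (Max) has vault→foyer.
A2: add {cellar, roof} — cellar (Max) has cellar→kitchen; roof (Max) has roof→vault.
A3: add {studio} — studio (Max) has studio→roof.
A4 = A3; e.g. lobby (Min) can still go to attic. Fixed point.
From studio, successor roof is in the attractor (rank 2); the other successor office is not.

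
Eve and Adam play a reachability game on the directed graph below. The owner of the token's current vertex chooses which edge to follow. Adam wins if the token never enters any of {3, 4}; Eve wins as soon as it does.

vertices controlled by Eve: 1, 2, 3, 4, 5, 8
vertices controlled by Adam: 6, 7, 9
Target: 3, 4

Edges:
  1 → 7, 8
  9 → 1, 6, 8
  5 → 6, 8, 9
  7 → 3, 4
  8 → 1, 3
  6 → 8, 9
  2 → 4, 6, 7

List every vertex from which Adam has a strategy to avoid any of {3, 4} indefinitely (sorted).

A0 = {3, 4}
A1: add {2, 7, 8} — 2 (Eve) has 2→4; 7 (Adam): all of {3, 4} already in; 8 (Eve) has 8→3.
A2: add {1, 5} — 1 (Eve) has 1→7; 5 (Eve) has 5→8.
A3 = A2; e.g. 6 (Adam) can still go to 9. Fixed point.
Eve's attractor = {1, 2, 3, 4, 5, 7, 8}; Adam avoids the target exactly from the complement.

6, 9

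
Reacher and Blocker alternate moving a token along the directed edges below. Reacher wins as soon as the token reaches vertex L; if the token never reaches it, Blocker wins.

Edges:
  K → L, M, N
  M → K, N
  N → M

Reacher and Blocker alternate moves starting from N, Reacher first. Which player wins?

Blocker

Track states (vertex, player-to-move).
A0 = {(L,Reacher), (L,Blocker)}
A1: add {(K,Reacher)}.
A2 = A1; e.g. (K,Blocker) stays out. (N,Reacher) never enters ⇒ Blocker avoids the target.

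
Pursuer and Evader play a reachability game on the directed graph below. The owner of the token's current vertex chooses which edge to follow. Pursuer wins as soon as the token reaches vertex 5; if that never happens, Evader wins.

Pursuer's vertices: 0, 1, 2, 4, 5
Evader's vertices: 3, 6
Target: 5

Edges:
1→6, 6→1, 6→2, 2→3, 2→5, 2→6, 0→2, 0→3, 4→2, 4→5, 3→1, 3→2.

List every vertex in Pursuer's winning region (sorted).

A0 = {5}
A1: add {2, 4} — 2 (Pursuer) has 2→5; 4 (Pursuer) has 4→5.
A2: add {0} — 0 (Pursuer) has 0→2.
A3 = A2; e.g. 1 (Pursuer) has no edge into A2. Fixed point.
Pursuer's winning region = {0, 2, 4, 5}.

0, 2, 4, 5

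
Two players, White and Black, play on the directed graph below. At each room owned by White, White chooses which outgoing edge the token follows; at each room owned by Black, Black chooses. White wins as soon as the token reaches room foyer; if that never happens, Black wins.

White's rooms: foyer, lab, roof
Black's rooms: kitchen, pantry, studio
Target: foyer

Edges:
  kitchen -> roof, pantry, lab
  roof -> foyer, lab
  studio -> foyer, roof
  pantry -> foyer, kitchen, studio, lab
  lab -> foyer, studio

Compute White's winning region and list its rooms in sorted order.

foyer, lab, roof, studio

A0 = {foyer}
A1: add {lab, roof} — roof (White) has roof→foyer; lab (White) has lab→foyer.
A2: add {studio} — studio (Black): all of {foyer, roof} already in.
A3 = A2; e.g. kitchen (Black) can still go to pantry. Fixed point.
White's winning region = {foyer, lab, roof, studio}.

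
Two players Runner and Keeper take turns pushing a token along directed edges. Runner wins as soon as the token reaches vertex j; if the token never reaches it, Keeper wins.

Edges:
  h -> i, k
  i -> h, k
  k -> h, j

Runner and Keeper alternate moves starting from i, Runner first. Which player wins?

Keeper

Track states (vertex, player-to-move).
A0 = {(j,Runner), (j,Keeper)}
A1: add {(k,Runner)}.
A2 = A1; e.g. (h,Runner) stays out. (i,Runner) never enters ⇒ Keeper avoids the target.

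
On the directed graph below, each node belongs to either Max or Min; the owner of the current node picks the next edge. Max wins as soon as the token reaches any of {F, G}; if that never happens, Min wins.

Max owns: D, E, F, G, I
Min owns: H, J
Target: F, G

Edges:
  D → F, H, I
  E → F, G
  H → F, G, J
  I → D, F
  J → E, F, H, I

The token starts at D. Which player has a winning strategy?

Max

A0 = {F, G}
A1: add {D, E, I} — D (Max) has D→F; E (Max) has E→F; I (Max) has I→F.
A2 = A1; e.g. H (Min) can still go to J. Fixed point.
D ∈ A1, so Max can force the target.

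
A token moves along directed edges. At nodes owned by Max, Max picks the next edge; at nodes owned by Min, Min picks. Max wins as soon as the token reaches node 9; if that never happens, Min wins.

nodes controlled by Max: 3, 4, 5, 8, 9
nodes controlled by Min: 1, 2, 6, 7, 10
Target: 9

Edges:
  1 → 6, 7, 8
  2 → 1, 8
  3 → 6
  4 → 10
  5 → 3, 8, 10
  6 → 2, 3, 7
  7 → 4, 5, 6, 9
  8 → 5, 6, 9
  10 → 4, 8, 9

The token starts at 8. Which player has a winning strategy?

A0 = {9}
A1: add {8} — 8 (Max) has 8→9.
8 ∈ A1, so Max can force the target.

Max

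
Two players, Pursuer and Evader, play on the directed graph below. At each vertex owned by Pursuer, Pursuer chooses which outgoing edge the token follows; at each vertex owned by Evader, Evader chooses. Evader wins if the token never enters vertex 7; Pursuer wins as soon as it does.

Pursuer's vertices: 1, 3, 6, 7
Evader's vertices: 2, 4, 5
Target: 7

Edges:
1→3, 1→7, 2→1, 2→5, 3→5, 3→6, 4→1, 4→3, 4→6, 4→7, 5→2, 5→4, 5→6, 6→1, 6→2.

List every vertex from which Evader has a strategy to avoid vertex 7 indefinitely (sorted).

A0 = {7}
A1: add {1} — 1 (Pursuer) has 1→7.
A2: add {6} — 6 (Pursuer) has 6→1.
A3: add {3} — 3 (Pursuer) has 3→6.
A4: add {4} — 4 (Evader): all of {1, 3, 6, 7} already in.
A5 = A4; e.g. 2 (Evader) can still go to 5. Fixed point.
Pursuer's attractor = {1, 3, 4, 6, 7}; Evader avoids the target exactly from the complement.

2, 5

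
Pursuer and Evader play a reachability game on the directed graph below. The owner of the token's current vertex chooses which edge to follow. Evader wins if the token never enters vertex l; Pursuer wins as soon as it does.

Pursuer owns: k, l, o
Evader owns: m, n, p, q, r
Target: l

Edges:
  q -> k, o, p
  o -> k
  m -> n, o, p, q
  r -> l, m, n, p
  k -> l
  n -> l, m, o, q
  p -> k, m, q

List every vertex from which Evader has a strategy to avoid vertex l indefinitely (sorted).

A0 = {l}
A1: add {k} — k (Pursuer) has k→l.
A2: add {o} — o (Pursuer) has o→k.
A3 = A2; e.g. m (Evader) can still go to n. Fixed point.
Pursuer's attractor = {k, l, o}; Evader avoids the target exactly from the complement.

m, n, p, q, r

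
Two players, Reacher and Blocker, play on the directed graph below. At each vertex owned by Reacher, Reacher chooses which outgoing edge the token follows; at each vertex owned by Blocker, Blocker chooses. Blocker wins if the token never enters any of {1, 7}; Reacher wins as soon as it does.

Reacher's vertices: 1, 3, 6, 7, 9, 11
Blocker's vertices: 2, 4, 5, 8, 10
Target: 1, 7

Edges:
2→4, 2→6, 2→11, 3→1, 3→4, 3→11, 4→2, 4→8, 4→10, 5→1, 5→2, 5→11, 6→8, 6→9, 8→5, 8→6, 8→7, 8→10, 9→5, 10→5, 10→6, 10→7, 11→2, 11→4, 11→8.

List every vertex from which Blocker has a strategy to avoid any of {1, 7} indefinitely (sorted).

A0 = {1, 7}
A1: add {3} — 3 (Reacher) has 3→1.
A2 = A1; e.g. 2 (Blocker) can still go to 4. Fixed point.
Reacher's attractor = {1, 3, 7}; Blocker avoids the target exactly from the complement.

2, 4, 5, 6, 8, 9, 10, 11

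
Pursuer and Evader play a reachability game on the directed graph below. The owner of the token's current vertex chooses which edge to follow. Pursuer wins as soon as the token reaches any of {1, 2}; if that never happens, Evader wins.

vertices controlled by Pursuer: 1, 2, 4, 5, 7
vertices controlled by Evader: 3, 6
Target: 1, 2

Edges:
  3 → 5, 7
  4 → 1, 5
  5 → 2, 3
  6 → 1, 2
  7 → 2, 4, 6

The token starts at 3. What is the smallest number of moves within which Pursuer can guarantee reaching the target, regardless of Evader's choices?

2

A0 = {1, 2}
A1: add {4, 5, 6, 7} — 4 (Pursuer) has 4→1; 5 (Pursuer) has 5→2; 6 (Evader): all of {1, 2} already in; 7 (Pursuer) has 7→2.
A2: add {3} — 3 (Evader): all of {5, 7} already in.
A2 = all vertices. Fixed point.
3 enters the attractor at level 2, so Pursuer can force the target in 2 moves from there.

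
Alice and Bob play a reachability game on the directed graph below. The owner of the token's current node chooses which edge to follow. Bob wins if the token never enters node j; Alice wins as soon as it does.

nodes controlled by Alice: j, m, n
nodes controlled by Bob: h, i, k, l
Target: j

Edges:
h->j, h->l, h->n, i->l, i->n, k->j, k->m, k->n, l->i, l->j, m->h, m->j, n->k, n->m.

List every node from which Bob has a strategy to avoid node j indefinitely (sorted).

h, i, l

A0 = {j}
A1: add {m} — m (Alice) has m→j.
A2: add {n} — n (Alice) has n→m.
A3: add {k} — k (Bob): all of {j, m, n} already in.
A4 = A3; e.g. h (Bob) can still go to l. Fixed point.
Alice's attractor = {j, k, m, n}; Bob avoids the target exactly from the complement.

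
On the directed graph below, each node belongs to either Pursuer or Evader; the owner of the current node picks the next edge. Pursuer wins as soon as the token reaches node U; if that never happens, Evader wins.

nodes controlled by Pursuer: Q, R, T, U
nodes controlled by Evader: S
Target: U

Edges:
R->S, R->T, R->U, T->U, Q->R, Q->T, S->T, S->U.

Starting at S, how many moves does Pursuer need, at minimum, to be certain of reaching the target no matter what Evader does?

2

A0 = {U}
A1: add {R, T} — R (Pursuer) has R→U; T (Pursuer) has T→U.
A2: add {Q, S} — Q (Pursuer) has Q→R; S (Evader): all of {T, U} already in.
A2 = all vertices. Fixed point.
S enters the attractor at level 2, so Pursuer can force the target in 2 moves from there.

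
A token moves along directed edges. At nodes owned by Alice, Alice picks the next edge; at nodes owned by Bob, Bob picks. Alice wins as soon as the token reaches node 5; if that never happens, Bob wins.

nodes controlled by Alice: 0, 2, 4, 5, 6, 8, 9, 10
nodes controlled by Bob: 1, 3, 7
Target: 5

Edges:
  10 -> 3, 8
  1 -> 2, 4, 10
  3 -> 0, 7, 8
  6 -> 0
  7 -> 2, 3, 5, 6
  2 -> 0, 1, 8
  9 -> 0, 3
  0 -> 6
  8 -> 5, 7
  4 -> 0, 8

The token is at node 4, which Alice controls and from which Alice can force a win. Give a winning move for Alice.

8

A0 = {5}
A1: add {8} — 8 (Alice) has 8→5.
A2: add {2, 4, 10} — 2 (Alice) has 2→8; 4 (Alice) has 4→8; 10 (Alice) has 10→8.
A3: add {1} — 1 (Bob): all of {2, 4, 10} already in.
A4 = A3; e.g. 0 (Alice) has no edge into A3. Fixed point.
From 4, successor 8 is in the attractor (rank 1); the other successor 0 is not.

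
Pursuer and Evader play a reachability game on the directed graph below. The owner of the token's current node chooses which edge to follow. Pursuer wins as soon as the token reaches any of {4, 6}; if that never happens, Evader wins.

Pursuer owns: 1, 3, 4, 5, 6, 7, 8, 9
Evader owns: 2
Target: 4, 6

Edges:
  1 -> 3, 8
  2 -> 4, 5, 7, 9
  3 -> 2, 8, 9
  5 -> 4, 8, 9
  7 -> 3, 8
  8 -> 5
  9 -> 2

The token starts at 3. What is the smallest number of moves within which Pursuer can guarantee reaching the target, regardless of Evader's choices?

A0 = {4, 6}
A1: add {5} — 5 (Pursuer) has 5→4.
A2: add {8} — 8 (Pursuer) has 8→5.
A3: add {1, 3, 7} — 1 (Pursuer) has 1→8; 3 (Pursuer) has 3→8; 7 (Pursuer) has 7→8.
A4 = A3; e.g. 2 (Evader) can still go to 9. Fixed point.
3 enters the attractor at level 3, so Pursuer can force the target in 3 moves from there.

3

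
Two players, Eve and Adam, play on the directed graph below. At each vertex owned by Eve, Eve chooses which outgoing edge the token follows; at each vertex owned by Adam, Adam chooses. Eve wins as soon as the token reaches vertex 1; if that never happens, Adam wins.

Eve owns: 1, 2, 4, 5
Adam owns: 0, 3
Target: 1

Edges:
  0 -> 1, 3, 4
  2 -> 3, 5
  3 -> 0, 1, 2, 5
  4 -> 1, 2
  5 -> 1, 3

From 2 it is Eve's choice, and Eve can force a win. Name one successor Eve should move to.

A0 = {1}
A1: add {4, 5} — 4 (Eve) has 4→1; 5 (Eve) has 5→1.
A2: add {2} — 2 (Eve) has 2→5.
A3 = A2; e.g. 0 (Adam) can still go to 3. Fixed point.
From 2, successor 5 is in the attractor (rank 1); the other successor 3 is not.

5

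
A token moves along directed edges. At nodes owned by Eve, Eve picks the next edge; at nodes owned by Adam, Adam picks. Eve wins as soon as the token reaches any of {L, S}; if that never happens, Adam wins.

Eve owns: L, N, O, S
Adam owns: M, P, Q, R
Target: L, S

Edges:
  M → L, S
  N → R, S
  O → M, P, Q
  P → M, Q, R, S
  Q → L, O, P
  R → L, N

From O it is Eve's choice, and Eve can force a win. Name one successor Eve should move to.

M

A0 = {L, S}
A1: add {M, N} — M (Adam): all of {L, S} already in; N (Eve) has N→S.
A2: add {O, R} — O (Eve) has O→M; R (Adam): all of {L, N} already in.
A3 = A2; e.g. P (Adam) can still go to Q. Fixed point.
From O, successor M is in the attractor (rank 1); the other successors P, Q are not.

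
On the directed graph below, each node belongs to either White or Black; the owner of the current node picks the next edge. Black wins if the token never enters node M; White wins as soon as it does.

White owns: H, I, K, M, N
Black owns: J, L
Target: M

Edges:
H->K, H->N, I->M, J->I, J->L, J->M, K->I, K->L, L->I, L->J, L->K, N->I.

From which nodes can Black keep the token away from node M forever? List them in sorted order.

A0 = {M}
A1: add {I} — I (White) has I→M.
A2: add {K, N} — K (White) has K→I; N (White) has N→I.
A3: add {H} — H (White) has H→K.
A4 = A3; e.g. J (Black) can still go to L. Fixed point.
White's attractor = {H, I, K, M, N}; Black avoids the target exactly from the complement.

J, L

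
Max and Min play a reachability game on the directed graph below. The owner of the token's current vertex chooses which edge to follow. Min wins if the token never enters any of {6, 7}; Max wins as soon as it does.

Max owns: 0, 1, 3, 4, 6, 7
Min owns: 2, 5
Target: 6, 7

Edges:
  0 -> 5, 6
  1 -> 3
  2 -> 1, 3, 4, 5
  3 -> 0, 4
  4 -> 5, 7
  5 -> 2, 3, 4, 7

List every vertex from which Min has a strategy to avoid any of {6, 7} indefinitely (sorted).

A0 = {6, 7}
A1: add {0, 4} — 0 (Max) has 0→6; 4 (Max) has 4→7.
A2: add {3} — 3 (Max) has 3→0.
A3: add {1} — 1 (Max) has 1→3.
A4 = A3; e.g. 2 (Min) can still go to 5. Fixed point.
Max's attractor = {0, 1, 3, 4, 6, 7}; Min avoids the target exactly from the complement.

2, 5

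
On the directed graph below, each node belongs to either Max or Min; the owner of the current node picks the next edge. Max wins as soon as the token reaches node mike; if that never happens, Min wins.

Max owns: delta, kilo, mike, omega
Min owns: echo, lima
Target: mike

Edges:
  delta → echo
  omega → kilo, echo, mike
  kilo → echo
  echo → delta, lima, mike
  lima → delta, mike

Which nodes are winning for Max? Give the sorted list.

mike, omega

A0 = {mike}
A1: add {omega} — omega (Max) has omega→mike.
A2 = A1; e.g. delta (Max) has no edge into A1. Fixed point.
Max's winning region = {mike, omega}.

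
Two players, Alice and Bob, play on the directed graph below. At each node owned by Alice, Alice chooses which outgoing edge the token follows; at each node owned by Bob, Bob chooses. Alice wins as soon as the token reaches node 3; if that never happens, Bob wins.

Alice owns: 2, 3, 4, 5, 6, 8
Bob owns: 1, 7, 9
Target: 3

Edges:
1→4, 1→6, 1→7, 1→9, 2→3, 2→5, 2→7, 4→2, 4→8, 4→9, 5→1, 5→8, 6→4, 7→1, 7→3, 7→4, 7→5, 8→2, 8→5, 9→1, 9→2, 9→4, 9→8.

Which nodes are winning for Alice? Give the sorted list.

A0 = {3}
A1: add {2} — 2 (Alice) has 2→3.
A2: add {4, 8} — 4 (Alice) has 4→2; 8 (Alice) has 8→2.
A3: add {5, 6} — 5 (Alice) has 5→8; 6 (Alice) has 6→4.
A4 = A3; e.g. 1 (Bob) can still go to 7. Fixed point.
Alice's winning region = {2, 3, 4, 5, 6, 8}.

2, 3, 4, 5, 6, 8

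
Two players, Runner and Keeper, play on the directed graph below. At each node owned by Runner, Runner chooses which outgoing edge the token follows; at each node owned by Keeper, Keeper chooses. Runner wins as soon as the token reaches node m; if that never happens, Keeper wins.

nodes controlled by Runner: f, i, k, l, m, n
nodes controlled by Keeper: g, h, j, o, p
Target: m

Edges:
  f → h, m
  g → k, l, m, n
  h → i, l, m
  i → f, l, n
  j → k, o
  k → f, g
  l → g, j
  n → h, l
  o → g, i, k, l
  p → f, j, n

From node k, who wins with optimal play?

Runner

A0 = {m}
A1: add {f} — f (Runner) has f→m.
A2: add {i, k} — i (Runner) has i→f; k (Runner) has k→f.
A3 = A2; e.g. g (Keeper) can still go to l. Fixed point.
k ∈ A2, so Runner can force the target.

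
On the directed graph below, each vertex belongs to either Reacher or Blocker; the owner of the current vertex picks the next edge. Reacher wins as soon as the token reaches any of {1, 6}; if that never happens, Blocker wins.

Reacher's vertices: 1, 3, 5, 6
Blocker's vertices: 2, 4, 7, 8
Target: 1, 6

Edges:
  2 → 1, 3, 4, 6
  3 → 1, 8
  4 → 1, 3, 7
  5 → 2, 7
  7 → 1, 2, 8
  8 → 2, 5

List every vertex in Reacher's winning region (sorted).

A0 = {1, 6}
A1: add {3} — 3 (Reacher) has 3→1.
A2 = A1; e.g. 2 (Blocker) can still go to 4. Fixed point.
Reacher's winning region = {1, 3, 6}.

1, 3, 6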